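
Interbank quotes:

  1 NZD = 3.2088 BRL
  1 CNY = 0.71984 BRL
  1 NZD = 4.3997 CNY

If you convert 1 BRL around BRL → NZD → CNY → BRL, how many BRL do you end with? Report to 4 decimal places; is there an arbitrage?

Around BRL → NZD → CNY → BRL: 1 ÷ 3.2088 × 4.3997 × 0.71984 = 0.986998
Product < 1; profitable direction is BRL → CNY → NZD → BRL.

0.9870 (arbitrage exists)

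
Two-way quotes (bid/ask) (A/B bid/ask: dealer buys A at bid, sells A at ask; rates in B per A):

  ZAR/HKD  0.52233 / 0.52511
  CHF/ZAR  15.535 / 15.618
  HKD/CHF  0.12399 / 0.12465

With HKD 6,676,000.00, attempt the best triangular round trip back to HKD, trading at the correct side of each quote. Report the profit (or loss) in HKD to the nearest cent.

Net profit: HKD 40,750.49

Best loop HKD → CHF → ZAR → HKD:
HKD 6,676,000.00 × 0.12399 (sell HKD at bid) = CHF 827,757.24
CHF 827,757.24 × 15.535 (sell CHF at bid) = ZAR 12,859,208.72
ZAR 12,859,208.72 × 0.52233 (sell ZAR at bid) = HKD 6,716,750.49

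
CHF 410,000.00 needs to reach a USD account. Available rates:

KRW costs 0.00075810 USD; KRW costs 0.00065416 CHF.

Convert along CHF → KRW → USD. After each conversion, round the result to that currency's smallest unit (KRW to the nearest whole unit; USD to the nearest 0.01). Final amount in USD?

USD 475,145.22

CHF 410,000.00 ÷ 0.00065416 = KRW 626,757,980
KRW 626,757,980 × 0.00075810 = USD 475,145.22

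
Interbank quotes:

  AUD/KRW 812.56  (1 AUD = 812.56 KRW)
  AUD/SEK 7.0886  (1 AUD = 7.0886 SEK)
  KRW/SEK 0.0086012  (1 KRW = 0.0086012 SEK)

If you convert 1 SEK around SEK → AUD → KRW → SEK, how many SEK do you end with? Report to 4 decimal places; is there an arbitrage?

0.9859 (arbitrage exists)

Around SEK → AUD → KRW → SEK: 1 ÷ 7.0886 × 812.56 × 0.0086012 = 0.985948
Product < 1; profitable direction is SEK → KRW → AUD → SEK.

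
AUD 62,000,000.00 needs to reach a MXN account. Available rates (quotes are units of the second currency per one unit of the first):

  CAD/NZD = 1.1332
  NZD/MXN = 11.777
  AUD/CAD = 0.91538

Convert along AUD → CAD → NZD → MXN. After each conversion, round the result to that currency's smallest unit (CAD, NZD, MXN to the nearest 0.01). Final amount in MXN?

MXN 757,415,781.36

AUD 62,000,000.00 × 0.91538 = CAD 56,753,560.00
CAD 56,753,560.00 × 1.1332 = NZD 64,313,134.19
NZD 64,313,134.19 × 11.777 = MXN 757,415,781.36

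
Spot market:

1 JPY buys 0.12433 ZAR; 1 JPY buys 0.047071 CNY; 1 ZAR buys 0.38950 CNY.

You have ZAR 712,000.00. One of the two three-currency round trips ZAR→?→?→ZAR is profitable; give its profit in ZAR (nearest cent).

Profitable loop is ZAR → CNY → JPY → ZAR:
ZAR 712,000.00 × 0.38950 = CNY 277,324.00
CNY 277,324.00 ÷ 0.047071 = JPY 5,891,611
JPY 5,891,611 × 0.12433 = ZAR 732,503.94
Profit = ZAR 732,503.94 − ZAR 712,000.00

Profit: ZAR 20,503.94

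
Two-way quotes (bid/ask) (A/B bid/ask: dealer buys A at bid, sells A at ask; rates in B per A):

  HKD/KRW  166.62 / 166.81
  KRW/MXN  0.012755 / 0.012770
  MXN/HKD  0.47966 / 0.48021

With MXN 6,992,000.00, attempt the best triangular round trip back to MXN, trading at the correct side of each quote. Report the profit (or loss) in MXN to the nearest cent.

Net profit: MXN 135,586.82

Best loop MXN → HKD → KRW → MXN:
MXN 6,992,000.00 × 0.47966 (sell MXN at bid) = HKD 3,353,782.72
HKD 3,353,782.72 × 166.62 (sell HKD at bid) = KRW 558,807,277
KRW 558,807,277 × 0.012755 (sell KRW at bid) = MXN 7,127,586.82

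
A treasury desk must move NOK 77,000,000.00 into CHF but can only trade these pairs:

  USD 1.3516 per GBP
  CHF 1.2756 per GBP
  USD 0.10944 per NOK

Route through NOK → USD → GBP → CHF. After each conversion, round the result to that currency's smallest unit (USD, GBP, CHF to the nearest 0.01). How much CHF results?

CHF 7,953,039.46

NOK 77,000,000.00 × 0.10944 = USD 8,426,880.00
USD 8,426,880.00 ÷ 1.3516 = GBP 6,234,744.01
GBP 6,234,744.01 × 1.2756 = CHF 7,953,039.46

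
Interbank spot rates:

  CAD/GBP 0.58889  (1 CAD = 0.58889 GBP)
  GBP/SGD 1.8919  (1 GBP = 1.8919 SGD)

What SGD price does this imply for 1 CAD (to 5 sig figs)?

1 CAD × 0.58889 = 0.58889 GBP
0.58889 GBP × 1.8919 = 1.11412 SGD

CAD/SGD = 1.1141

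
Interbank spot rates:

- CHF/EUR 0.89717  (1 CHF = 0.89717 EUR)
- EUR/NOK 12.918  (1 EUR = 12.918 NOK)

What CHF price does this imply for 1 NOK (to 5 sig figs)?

NOK/CHF = 0.086284

1 NOK ÷ 12.918 = 0.0774114 EUR
0.0774114 EUR ÷ 0.89717 = 0.0862839 CHF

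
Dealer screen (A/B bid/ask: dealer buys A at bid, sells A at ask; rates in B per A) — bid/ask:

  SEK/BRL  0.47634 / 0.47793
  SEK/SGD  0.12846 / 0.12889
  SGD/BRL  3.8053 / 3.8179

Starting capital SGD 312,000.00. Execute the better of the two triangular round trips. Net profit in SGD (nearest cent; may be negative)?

Best loop SGD → BRL → SEK → SGD:
SGD 312,000.00 × 3.8053 (sell SGD at bid) = BRL 1,187,253.60
BRL 1,187,253.60 ÷ 0.47793 (buy SEK at ask) = SEK 2,484,157.93
SEK 2,484,157.93 × 0.12846 (sell SEK at bid) = SGD 319,114.93

Net profit: SGD 7,114.93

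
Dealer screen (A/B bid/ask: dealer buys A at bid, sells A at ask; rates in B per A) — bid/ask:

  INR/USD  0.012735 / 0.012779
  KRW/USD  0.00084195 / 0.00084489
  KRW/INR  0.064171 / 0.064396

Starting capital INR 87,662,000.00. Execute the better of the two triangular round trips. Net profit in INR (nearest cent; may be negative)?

Best loop INR → KRW → USD → INR:
INR 87,662,000.00 ÷ 0.064396 (buy KRW at ask) = KRW 1,361,295,733
KRW 1,361,295,733 × 0.00084195 (sell KRW at bid) = USD 1,146,142.94
USD 1,146,142.94 ÷ 0.012779 (buy INR at ask) = INR 89,689,564.29

Net profit: INR 2,027,564.29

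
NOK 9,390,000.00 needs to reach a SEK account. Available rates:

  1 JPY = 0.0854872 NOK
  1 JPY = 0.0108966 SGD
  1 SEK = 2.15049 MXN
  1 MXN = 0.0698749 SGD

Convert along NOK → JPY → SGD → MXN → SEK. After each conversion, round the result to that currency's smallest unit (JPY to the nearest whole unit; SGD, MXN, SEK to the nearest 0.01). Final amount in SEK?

NOK 9,390,000.00 ÷ 0.0854872 = JPY 109,841,005
JPY 109,841,005 × 0.0108966 = SGD 1,196,893.50
SGD 1,196,893.50 ÷ 0.0698749 = MXN 17,129,090.70
MXN 17,129,090.70 ÷ 2.15049 = SEK 7,965,203.60

SEK 7,965,203.60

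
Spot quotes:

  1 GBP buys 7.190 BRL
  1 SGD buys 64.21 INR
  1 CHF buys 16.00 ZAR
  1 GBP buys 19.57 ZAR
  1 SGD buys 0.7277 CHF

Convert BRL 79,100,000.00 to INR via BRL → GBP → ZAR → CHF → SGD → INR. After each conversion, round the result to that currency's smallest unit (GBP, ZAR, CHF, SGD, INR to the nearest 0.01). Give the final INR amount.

INR 1,187,322,591.03

BRL 79,100,000.00 ÷ 7.190 = GBP 11,001,390.82
GBP 11,001,390.82 × 19.57 = ZAR 215,297,218.35
ZAR 215,297,218.35 ÷ 16.00 = CHF 13,456,076.15
CHF 13,456,076.15 ÷ 0.7277 = SGD 18,491,241.10
SGD 18,491,241.10 × 64.21 = INR 1,187,322,591.03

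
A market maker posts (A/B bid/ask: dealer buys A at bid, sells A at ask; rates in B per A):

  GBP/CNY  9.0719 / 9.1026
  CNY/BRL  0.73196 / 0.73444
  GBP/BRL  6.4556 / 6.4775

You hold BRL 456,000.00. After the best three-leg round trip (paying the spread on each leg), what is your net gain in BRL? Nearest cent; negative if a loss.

Best loop BRL → GBP → CNY → BRL:
BRL 456,000.00 ÷ 6.4775 (buy GBP at ask) = GBP 70,397.53
GBP 70,397.53 × 9.0719 (sell GBP at bid) = CNY 638,639.35
CNY 638,639.35 × 0.73196 (sell CNY at bid) = BRL 467,458.46

Net profit: BRL 11,458.46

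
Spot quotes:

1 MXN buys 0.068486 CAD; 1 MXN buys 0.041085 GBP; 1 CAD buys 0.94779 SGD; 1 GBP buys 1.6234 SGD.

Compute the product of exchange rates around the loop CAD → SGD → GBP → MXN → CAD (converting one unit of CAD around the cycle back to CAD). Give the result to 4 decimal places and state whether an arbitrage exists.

Around CAD → SGD → GBP → MXN → CAD: 1 × 0.94779 ÷ 1.6234 ÷ 0.041085 × 0.068486 = 0.973207
Product < 1; profitable direction is CAD → MXN → GBP → SGD → CAD.

0.9732 (arbitrage exists)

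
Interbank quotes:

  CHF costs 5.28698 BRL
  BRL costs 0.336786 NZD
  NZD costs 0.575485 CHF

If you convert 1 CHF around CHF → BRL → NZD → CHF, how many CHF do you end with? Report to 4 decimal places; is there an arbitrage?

1.0247 (arbitrage exists)

Around CHF → BRL → NZD → CHF: 1 × 5.28698 × 0.336786 × 0.575485 = 1.024698
Product > 1; profitable direction is CHF → BRL → NZD → CHF.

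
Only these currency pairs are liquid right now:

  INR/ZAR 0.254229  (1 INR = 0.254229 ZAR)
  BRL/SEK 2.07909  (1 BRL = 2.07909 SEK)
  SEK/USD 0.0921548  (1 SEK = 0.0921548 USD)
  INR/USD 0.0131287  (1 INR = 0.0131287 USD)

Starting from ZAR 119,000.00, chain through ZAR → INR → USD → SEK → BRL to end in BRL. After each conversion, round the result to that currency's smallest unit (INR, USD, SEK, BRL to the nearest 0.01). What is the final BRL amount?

BRL 32,073.96

ZAR 119,000.00 ÷ 0.254229 = INR 468,081.93
INR 468,081.93 × 0.0131287 = USD 6,145.31
USD 6,145.31 ÷ 0.0921548 = SEK 66,684.64
SEK 66,684.64 ÷ 2.07909 = BRL 32,073.96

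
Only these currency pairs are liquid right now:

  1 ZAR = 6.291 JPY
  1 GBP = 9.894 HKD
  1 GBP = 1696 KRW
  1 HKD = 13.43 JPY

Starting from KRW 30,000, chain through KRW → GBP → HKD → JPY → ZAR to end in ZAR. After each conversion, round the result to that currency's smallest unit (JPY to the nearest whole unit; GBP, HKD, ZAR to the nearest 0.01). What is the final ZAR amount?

ZAR 373.71

KRW 30,000 ÷ 1696 = GBP 17.69
GBP 17.69 × 9.894 = HKD 175.02
HKD 175.02 × 13.43 = JPY 2,351
JPY 2,351 ÷ 6.291 = ZAR 373.71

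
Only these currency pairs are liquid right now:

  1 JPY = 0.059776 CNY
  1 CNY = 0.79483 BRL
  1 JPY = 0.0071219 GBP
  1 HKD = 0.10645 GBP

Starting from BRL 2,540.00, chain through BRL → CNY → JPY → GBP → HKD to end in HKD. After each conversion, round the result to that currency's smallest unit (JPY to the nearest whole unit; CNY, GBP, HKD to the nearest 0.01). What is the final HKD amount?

BRL 2,540.00 ÷ 0.79483 = CNY 3,195.65
CNY 3,195.65 ÷ 0.059776 = JPY 53,460
JPY 53,460 × 0.0071219 = GBP 380.74
GBP 380.74 ÷ 0.10645 = HKD 3,576.70

HKD 3,576.70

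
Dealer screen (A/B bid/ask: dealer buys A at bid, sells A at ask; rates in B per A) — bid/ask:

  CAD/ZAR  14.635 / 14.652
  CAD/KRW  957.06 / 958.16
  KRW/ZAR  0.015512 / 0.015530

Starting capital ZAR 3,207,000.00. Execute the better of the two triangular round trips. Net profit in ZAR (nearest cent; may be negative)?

Net profit: ZAR 42,443.66

Best loop ZAR → CAD → KRW → ZAR:
ZAR 3,207,000.00 ÷ 14.652 (buy CAD at ask) = CAD 218,877.97
CAD 218,877.97 × 957.06 (sell CAD at bid) = KRW 209,479,349
KRW 209,479,349 × 0.015512 (sell KRW at bid) = ZAR 3,249,443.66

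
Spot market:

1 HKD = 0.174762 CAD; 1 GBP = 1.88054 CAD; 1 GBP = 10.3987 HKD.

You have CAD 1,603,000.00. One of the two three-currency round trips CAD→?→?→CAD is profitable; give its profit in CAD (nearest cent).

Profit: CAD 55,784.78

Profitable loop is CAD → HKD → GBP → CAD:
CAD 1,603,000.00 ÷ 0.174762 = HKD 9,172,474.57
HKD 9,172,474.57 ÷ 10.3987 = GBP 882,078.97
GBP 882,078.97 × 1.88054 = CAD 1,658,784.78
Profit = CAD 1,658,784.78 − CAD 1,603,000.00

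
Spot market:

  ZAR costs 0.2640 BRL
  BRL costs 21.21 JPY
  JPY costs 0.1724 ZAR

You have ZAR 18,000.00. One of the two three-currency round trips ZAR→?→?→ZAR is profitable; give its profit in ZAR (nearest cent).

Profit: ZAR 646.21

Profitable loop is ZAR → JPY → BRL → ZAR:
ZAR 18,000.00 ÷ 0.1724 = JPY 104,408
JPY 104,408 ÷ 21.21 = BRL 4,922.60
BRL 4,922.60 ÷ 0.2640 = ZAR 18,646.21
Profit = ZAR 18,646.21 − ZAR 18,000.00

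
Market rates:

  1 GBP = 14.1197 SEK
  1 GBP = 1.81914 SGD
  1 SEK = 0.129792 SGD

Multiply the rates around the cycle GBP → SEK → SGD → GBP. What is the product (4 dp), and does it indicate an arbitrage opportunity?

Around GBP → SEK → SGD → GBP: 1 × 14.1197 × 0.129792 ÷ 1.81914 = 1.007412
Product > 1; profitable direction is GBP → SEK → SGD → GBP.

1.0074 (arbitrage exists)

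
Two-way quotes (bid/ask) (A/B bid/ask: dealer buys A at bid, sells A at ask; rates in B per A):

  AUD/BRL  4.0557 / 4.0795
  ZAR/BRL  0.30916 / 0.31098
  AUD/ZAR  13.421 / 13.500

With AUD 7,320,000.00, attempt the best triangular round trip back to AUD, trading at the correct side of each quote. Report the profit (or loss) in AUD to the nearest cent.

Net profit: AUD 125,130.57

Best loop AUD → ZAR → BRL → AUD:
AUD 7,320,000.00 × 13.421 (sell AUD at bid) = ZAR 98,241,720.00
ZAR 98,241,720.00 × 0.30916 (sell ZAR at bid) = BRL 30,372,410.16
BRL 30,372,410.16 ÷ 4.0795 (buy AUD at ask) = AUD 7,445,130.57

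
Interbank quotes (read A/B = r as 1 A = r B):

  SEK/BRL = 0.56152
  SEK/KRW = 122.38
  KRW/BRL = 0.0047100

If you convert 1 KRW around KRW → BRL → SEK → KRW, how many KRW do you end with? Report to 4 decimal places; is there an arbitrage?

1.0265 (arbitrage exists)

Around KRW → BRL → SEK → KRW: 1 × 0.0047100 ÷ 0.56152 × 122.38 = 1.026517
Product > 1; profitable direction is KRW → BRL → SEK → KRW.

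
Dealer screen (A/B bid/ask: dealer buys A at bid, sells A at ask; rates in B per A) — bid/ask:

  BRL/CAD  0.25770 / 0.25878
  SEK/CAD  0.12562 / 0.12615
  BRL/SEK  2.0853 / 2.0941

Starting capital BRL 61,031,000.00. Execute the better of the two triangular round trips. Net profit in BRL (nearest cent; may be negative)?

Best loop BRL → SEK → CAD → BRL:
BRL 61,031,000.00 × 2.0853 (sell BRL at bid) = SEK 127,267,944.30
SEK 127,267,944.30 × 0.12562 (sell SEK at bid) = CAD 15,987,399.16
CAD 15,987,399.16 ÷ 0.25878 (buy BRL at ask) = BRL 61,779,887.02

Net profit: BRL 748,887.02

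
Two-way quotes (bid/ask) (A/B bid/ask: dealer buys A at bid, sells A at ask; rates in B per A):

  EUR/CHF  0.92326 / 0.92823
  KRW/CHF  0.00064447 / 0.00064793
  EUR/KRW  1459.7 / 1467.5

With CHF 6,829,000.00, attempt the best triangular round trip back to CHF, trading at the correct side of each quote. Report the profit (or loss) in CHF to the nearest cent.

Net profit: CHF 91,983.69

Best loop CHF → EUR → KRW → CHF:
CHF 6,829,000.00 ÷ 0.92823 (buy EUR at ask) = EUR 7,357,012.81
EUR 7,357,012.81 × 1459.7 (sell EUR at bid) = KRW 10,739,031,598
KRW 10,739,031,598 × 0.00064447 (sell KRW at bid) = CHF 6,920,983.69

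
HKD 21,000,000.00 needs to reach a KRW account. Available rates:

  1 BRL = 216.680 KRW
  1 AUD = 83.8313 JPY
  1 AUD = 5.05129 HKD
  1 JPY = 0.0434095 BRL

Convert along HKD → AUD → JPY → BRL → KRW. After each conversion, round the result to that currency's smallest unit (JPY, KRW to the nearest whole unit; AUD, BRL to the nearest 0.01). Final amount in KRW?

KRW 3,278,134,765

HKD 21,000,000.00 ÷ 5.05129 = AUD 4,157,353.86
AUD 4,157,353.86 × 83.8313 = JPY 348,516,379
JPY 348,516,379 × 0.0434095 = BRL 15,128,921.75
BRL 15,128,921.75 × 216.680 = KRW 3,278,134,765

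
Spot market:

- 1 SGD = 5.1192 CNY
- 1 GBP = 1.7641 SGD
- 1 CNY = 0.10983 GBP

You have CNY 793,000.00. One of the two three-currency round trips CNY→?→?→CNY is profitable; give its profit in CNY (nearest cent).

Profitable loop is CNY → SGD → GBP → CNY:
CNY 793,000.00 ÷ 5.1192 = SGD 154,907.02
SGD 154,907.02 ÷ 1.7641 = GBP 87,810.79
GBP 87,810.79 ÷ 0.10983 = CNY 799,515.53
Profit = CNY 799,515.53 − CNY 793,000.00

Profit: CNY 6,515.53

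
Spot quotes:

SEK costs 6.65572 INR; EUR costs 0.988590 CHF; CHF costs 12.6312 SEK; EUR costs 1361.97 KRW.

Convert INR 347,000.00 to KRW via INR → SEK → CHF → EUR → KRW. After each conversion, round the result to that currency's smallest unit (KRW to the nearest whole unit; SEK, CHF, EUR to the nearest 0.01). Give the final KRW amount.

INR 347,000.00 ÷ 6.65572 = SEK 52,135.61
SEK 52,135.61 ÷ 12.6312 = CHF 4,127.53
CHF 4,127.53 ÷ 0.988590 = EUR 4,175.17
EUR 4,175.17 × 1361.97 = KRW 5,686,456

KRW 5,686,456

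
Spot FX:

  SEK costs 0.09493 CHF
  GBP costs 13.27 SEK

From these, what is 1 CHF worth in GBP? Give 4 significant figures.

CHF/GBP = 0.7938

1 CHF ÷ 0.09493 = 10.5341 SEK
10.5341 SEK ÷ 13.27 = 0.793827 GBP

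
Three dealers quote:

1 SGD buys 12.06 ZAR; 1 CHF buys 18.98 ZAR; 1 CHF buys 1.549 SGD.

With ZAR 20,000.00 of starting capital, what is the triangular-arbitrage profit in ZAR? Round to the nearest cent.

Profit: ZAR 320.18

Profitable loop is ZAR → SGD → CHF → ZAR:
ZAR 20,000.00 ÷ 12.06 = SGD 1,658.37
SGD 1,658.37 ÷ 1.549 = CHF 1,070.61
CHF 1,070.61 × 18.98 = ZAR 20,320.18
Profit = ZAR 20,320.18 − ZAR 20,000.00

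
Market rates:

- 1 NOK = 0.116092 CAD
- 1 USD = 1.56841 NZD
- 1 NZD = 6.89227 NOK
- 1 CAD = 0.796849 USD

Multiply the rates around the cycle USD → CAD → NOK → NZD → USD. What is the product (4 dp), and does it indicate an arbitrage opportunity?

Around USD → CAD → NOK → NZD → USD: 1 ÷ 0.796849 ÷ 0.116092 ÷ 6.89227 ÷ 1.56841 = 1.000000
Product ≈ 1 (deviation 0.000%, within rounding noise).

1.0000 (no arbitrage)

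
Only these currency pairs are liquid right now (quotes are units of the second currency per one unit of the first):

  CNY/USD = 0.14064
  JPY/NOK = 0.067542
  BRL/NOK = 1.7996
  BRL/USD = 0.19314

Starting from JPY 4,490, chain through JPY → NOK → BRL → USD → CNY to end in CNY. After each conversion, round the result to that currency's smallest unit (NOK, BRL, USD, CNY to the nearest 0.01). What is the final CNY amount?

JPY 4,490 × 0.067542 = NOK 303.26
NOK 303.26 ÷ 1.7996 = BRL 168.52
BRL 168.52 × 0.19314 = USD 32.55
USD 32.55 ÷ 0.14064 = CNY 231.44

CNY 231.44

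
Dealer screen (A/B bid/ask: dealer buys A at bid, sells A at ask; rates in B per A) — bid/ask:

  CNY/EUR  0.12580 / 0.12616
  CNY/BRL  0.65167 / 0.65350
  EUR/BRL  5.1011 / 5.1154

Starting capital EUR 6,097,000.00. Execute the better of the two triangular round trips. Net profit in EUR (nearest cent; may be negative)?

Best loop EUR → CNY → BRL → EUR:
EUR 6,097,000.00 ÷ 0.12616 (buy CNY at ask) = CNY 48,327,520.61
CNY 48,327,520.61 × 0.65167 (sell CNY at bid) = BRL 31,493,595.36
BRL 31,493,595.36 ÷ 5.1154 (buy EUR at ask) = EUR 6,156,624.18

Net profit: EUR 59,624.18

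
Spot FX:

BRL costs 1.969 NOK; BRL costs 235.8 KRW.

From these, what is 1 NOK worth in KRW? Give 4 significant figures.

1 NOK ÷ 1.969 = 0.507872 BRL
0.507872 BRL × 235.8 = 119.756 KRW

NOK/KRW = 119.8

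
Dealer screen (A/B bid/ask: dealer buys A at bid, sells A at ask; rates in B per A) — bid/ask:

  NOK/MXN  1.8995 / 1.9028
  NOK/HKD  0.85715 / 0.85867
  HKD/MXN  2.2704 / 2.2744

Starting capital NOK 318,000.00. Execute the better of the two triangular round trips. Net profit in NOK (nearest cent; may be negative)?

Net profit: NOK 7,231.94

Best loop NOK → HKD → MXN → NOK:
NOK 318,000.00 × 0.85715 (sell NOK at bid) = HKD 272,573.70
HKD 272,573.70 × 2.2704 (sell HKD at bid) = MXN 618,851.33
MXN 618,851.33 ÷ 1.9028 (buy NOK at ask) = NOK 325,231.94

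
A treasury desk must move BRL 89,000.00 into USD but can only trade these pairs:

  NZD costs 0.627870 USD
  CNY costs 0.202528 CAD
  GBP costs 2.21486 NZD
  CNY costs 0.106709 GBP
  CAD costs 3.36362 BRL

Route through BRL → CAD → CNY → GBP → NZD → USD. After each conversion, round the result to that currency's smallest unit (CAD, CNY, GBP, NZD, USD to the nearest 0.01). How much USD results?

BRL 89,000.00 ÷ 3.36362 = CAD 26,459.59
CAD 26,459.59 ÷ 0.202528 = CNY 130,646.58
CNY 130,646.58 × 0.106709 = GBP 13,941.17
GBP 13,941.17 × 2.21486 = NZD 30,877.74
NZD 30,877.74 × 0.627870 = USD 19,387.21

USD 19,387.21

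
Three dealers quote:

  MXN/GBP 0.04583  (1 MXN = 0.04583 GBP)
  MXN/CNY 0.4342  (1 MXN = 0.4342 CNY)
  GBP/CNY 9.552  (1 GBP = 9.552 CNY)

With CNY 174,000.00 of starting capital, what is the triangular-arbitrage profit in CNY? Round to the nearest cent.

Profitable loop is CNY → MXN → GBP → CNY:
CNY 174,000.00 ÷ 0.4342 = MXN 400,736.99
MXN 400,736.99 × 0.04583 = GBP 18,365.78
GBP 18,365.78 × 9.552 = CNY 175,429.89
Profit = CNY 175,429.89 − CNY 174,000.00

Profit: CNY 1,429.89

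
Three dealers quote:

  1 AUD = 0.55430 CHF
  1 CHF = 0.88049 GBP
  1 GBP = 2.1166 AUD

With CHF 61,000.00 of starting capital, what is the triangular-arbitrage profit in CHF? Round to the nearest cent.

Profit: CHF 2,014.13

Profitable loop is CHF → GBP → AUD → CHF:
CHF 61,000.00 × 0.88049 = GBP 53,709.89
GBP 53,709.89 × 2.1166 = AUD 113,682.35
AUD 113,682.35 × 0.55430 = CHF 63,014.13
Profit = CHF 63,014.13 − CHF 61,000.00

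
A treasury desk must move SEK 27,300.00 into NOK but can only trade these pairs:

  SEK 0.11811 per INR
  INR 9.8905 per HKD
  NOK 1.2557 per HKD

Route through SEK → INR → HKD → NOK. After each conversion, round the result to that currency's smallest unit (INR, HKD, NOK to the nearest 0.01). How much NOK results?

SEK 27,300.00 ÷ 0.11811 = INR 231,140.46
INR 231,140.46 ÷ 9.8905 = HKD 23,369.95
HKD 23,369.95 × 1.2557 = NOK 29,345.65

NOK 29,345.65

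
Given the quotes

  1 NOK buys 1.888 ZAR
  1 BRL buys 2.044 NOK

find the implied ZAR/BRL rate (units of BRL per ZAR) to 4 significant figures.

1 ZAR ÷ 1.888 = 0.529661 NOK
0.529661 NOK ÷ 2.044 = 0.25913 BRL

ZAR/BRL = 0.2591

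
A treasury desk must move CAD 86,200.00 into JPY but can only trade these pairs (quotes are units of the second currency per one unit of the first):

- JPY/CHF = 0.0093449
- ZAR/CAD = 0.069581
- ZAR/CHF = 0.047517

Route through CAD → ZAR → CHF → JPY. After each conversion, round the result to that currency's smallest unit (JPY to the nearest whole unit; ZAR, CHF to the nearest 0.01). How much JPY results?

CAD 86,200.00 ÷ 0.069581 = ZAR 1,238,843.94
ZAR 1,238,843.94 × 0.047517 = CHF 58,866.15
CHF 58,866.15 ÷ 0.0093449 = JPY 6,299,281

JPY 6,299,281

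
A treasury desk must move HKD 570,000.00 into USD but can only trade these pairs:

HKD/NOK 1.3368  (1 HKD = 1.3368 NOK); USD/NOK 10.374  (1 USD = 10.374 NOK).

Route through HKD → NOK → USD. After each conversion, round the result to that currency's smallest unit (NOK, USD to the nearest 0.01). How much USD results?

USD 73,450.55

HKD 570,000.00 × 1.3368 = NOK 761,976.00
NOK 761,976.00 ÷ 10.374 = USD 73,450.55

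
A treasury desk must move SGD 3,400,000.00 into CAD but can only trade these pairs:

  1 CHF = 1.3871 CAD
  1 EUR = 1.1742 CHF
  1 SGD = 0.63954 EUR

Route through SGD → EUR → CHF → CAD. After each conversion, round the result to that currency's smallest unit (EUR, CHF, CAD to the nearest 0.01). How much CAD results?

CAD 3,541,575.28

SGD 3,400,000.00 × 0.63954 = EUR 2,174,436.00
EUR 2,174,436.00 × 1.1742 = CHF 2,553,222.75
CHF 2,553,222.75 × 1.3871 = CAD 3,541,575.28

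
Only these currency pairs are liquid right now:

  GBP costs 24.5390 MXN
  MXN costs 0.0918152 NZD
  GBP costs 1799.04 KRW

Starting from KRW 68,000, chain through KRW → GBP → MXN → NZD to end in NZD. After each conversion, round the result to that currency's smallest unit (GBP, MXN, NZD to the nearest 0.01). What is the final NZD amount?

KRW 68,000 ÷ 1799.04 = GBP 37.80
GBP 37.80 × 24.5390 = MXN 927.57
MXN 927.57 × 0.0918152 = NZD 85.17

NZD 85.17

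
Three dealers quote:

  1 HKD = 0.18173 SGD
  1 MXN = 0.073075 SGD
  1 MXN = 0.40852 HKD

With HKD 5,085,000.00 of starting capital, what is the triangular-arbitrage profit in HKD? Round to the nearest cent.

Profit: HKD 81,091.37

Profitable loop is HKD → SGD → MXN → HKD:
HKD 5,085,000.00 × 0.18173 = SGD 924,097.05
SGD 924,097.05 ÷ 0.073075 = MXN 12,645,871.37
MXN 12,645,871.37 × 0.40852 = HKD 5,166,091.37
Profit = HKD 5,166,091.37 − HKD 5,085,000.00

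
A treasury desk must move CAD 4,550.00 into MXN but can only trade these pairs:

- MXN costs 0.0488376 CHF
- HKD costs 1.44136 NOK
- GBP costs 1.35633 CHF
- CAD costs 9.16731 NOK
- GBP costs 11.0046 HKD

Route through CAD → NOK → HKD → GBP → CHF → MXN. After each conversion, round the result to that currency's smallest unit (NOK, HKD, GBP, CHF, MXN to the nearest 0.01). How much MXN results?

CAD 4,550.00 × 9.16731 = NOK 41,711.26
NOK 41,711.26 ÷ 1.44136 = HKD 28,938.82
HKD 28,938.82 ÷ 11.0046 = GBP 2,629.70
GBP 2,629.70 × 1.35633 = CHF 3,566.74
CHF 3,566.74 ÷ 0.0488376 = MXN 73,032.66

MXN 73,032.66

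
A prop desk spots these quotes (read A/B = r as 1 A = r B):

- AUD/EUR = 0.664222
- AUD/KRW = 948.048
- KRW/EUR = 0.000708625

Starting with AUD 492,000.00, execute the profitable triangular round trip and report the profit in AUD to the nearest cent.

Profit: AUD 5,620.94

Profitable loop is AUD → KRW → EUR → AUD:
AUD 492,000.00 × 948.048 = KRW 466,439,616
KRW 466,439,616 × 0.000708625 = EUR 330,530.77
EUR 330,530.77 ÷ 0.664222 = AUD 497,620.94
Profit = AUD 497,620.94 − AUD 492,000.00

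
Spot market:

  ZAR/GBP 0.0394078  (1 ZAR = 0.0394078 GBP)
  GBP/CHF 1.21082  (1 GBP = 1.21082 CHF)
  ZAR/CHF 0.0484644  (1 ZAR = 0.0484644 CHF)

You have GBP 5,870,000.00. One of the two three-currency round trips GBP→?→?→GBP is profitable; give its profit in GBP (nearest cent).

Profitable loop is GBP → ZAR → CHF → GBP:
GBP 5,870,000.00 ÷ 0.0394078 = ZAR 148,955,282.96
ZAR 148,955,282.96 × 0.0484644 = CHF 7,219,028.42
CHF 7,219,028.42 ÷ 1.21082 = GBP 5,962,098.76
Profit = GBP 5,962,098.76 − GBP 5,870,000.00

Profit: GBP 92,098.76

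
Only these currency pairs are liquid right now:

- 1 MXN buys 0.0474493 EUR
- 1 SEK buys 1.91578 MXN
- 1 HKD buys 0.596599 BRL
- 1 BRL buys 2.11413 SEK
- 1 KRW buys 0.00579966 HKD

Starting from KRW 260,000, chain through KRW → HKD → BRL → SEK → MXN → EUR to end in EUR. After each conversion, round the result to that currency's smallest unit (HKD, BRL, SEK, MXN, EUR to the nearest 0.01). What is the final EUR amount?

KRW 260,000 × 0.00579966 = HKD 1,507.91
HKD 1,507.91 × 0.596599 = BRL 899.62
BRL 899.62 × 2.11413 = SEK 1,901.91
SEK 1,901.91 × 1.91578 = MXN 3,643.64
MXN 3,643.64 × 0.0474493 = EUR 172.89

EUR 172.89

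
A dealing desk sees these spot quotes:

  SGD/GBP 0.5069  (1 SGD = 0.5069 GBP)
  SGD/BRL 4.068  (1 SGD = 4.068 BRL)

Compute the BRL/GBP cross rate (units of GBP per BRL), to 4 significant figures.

BRL/GBP = 0.1246

1 BRL ÷ 4.068 = 0.245821 SGD
0.245821 SGD × 0.5069 = 0.124607 GBP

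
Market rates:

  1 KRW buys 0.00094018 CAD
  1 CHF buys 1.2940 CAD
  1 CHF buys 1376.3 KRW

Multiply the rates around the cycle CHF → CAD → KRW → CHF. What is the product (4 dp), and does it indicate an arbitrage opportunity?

Around CHF → CAD → KRW → CHF: 1 × 1.2940 ÷ 0.00094018 ÷ 1376.3 = 1.000023
Product ≈ 1 (deviation 0.002%, within rounding noise).

1.0000 (no arbitrage)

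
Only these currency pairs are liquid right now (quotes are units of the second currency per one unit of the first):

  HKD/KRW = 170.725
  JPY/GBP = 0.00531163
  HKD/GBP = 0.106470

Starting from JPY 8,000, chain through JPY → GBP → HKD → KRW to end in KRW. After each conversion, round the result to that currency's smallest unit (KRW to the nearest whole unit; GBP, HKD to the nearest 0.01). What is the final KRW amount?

KRW 68,133

JPY 8,000 × 0.00531163 = GBP 42.49
GBP 42.49 ÷ 0.106470 = HKD 399.08
HKD 399.08 × 170.725 = KRW 68,133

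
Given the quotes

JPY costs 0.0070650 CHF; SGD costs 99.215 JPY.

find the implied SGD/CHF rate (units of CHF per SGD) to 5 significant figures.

SGD/CHF = 0.70095

1 SGD × 99.215 = 99.215 JPY
99.215 JPY × 0.0070650 = 0.700954 CHF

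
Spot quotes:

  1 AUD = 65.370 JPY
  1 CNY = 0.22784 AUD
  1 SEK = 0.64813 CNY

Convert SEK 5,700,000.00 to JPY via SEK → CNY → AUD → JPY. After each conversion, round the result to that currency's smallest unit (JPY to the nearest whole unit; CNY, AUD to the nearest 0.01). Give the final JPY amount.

SEK 5,700,000.00 × 0.64813 = CNY 3,694,341.00
CNY 3,694,341.00 × 0.22784 = AUD 841,718.65
AUD 841,718.65 × 65.370 = JPY 55,023,148

JPY 55,023,148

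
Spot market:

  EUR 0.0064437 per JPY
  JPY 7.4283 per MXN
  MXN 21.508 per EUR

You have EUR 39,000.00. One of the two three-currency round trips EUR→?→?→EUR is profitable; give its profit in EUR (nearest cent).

Profitable loop is EUR → MXN → JPY → EUR:
EUR 39,000.00 × 21.508 = MXN 838,812.00
MXN 838,812.00 × 7.4283 = JPY 6,230,947
JPY 6,230,947 × 0.0064437 = EUR 40,150.35
Profit = EUR 40,150.35 − EUR 39,000.00

Profit: EUR 1,150.35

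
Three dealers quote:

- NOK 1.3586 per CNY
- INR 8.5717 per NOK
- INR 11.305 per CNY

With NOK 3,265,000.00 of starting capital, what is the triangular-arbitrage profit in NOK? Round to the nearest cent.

Profitable loop is NOK → INR → CNY → NOK:
NOK 3,265,000.00 × 8.5717 = INR 27,986,600.50
INR 27,986,600.50 ÷ 11.305 = CNY 2,475,594.91
CNY 2,475,594.91 × 1.3586 = NOK 3,363,343.25
Profit = NOK 3,363,343.25 − NOK 3,265,000.00

Profit: NOK 98,343.25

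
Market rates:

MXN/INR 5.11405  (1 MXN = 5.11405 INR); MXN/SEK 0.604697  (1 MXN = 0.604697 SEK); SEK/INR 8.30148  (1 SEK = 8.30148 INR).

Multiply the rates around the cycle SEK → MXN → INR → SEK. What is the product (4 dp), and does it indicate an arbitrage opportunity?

1.0188 (arbitrage exists)

Around SEK → MXN → INR → SEK: 1 ÷ 0.604697 × 5.11405 ÷ 8.30148 = 1.018759
Product > 1; profitable direction is SEK → MXN → INR → SEK.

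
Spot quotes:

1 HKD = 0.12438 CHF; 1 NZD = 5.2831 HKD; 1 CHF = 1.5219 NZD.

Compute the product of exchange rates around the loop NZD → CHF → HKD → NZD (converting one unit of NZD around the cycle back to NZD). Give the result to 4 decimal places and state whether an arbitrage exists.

Around NZD → CHF → HKD → NZD: 1 ÷ 1.5219 ÷ 0.12438 ÷ 5.2831 = 0.999941
Product ≈ 1 (deviation 0.006%, within rounding noise).

0.9999 (no arbitrage)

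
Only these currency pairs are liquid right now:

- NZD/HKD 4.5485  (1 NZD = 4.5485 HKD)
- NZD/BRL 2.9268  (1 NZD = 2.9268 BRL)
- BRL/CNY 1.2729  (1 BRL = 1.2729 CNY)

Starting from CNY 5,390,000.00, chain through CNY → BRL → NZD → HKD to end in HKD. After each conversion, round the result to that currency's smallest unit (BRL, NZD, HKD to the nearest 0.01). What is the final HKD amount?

HKD 6,580,662.73

CNY 5,390,000.00 ÷ 1.2729 = BRL 4,234,425.33
BRL 4,234,425.33 ÷ 2.9268 = NZD 1,446,776.46
NZD 1,446,776.46 × 4.5485 = HKD 6,580,662.73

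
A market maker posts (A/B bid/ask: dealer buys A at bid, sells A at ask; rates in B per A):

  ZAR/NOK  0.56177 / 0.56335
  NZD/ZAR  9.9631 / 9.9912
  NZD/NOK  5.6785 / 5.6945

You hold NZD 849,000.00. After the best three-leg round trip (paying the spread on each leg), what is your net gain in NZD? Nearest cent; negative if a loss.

Best loop NZD → NOK → ZAR → NZD:
NZD 849,000.00 × 5.6785 (sell NZD at bid) = NOK 4,821,046.50
NOK 4,821,046.50 ÷ 0.56335 (buy ZAR at ask) = ZAR 8,557,817.52
ZAR 8,557,817.52 ÷ 9.9912 (buy NZD at ask) = NZD 856,535.50

Net profit: NZD 7,535.50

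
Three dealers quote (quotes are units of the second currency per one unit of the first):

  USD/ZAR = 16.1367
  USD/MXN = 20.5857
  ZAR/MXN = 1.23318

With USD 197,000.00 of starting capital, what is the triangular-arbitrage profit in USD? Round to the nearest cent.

Profitable loop is USD → MXN → ZAR → USD:
USD 197,000.00 × 20.5857 = MXN 4,055,382.90
MXN 4,055,382.90 ÷ 1.23318 = ZAR 3,288,557.14
ZAR 3,288,557.14 ÷ 16.1367 = USD 203,793.66
Profit = USD 203,793.66 − USD 197,000.00

Profit: USD 6,793.66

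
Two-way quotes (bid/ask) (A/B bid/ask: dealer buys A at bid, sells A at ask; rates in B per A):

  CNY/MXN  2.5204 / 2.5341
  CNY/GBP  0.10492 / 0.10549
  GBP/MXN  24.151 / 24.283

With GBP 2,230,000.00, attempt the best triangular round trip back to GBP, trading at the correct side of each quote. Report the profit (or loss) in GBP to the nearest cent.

Best loop GBP → MXN → CNY → GBP:
GBP 2,230,000.00 × 24.151 (sell GBP at bid) = MXN 53,856,730.00
MXN 53,856,730.00 ÷ 2.5341 (buy CNY at ask) = CNY 21,252,803.76
CNY 21,252,803.76 × 0.10492 (sell CNY at bid) = GBP 2,229,844.17

Net result: GBP -155.83 (no profitable arbitrage after spreads)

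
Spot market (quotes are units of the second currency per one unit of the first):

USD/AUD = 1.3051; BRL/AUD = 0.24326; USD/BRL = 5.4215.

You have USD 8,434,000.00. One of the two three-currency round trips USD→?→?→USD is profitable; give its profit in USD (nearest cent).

Profitable loop is USD → BRL → AUD → USD:
USD 8,434,000.00 × 5.4215 = BRL 45,724,931.00
BRL 45,724,931.00 × 0.24326 = AUD 11,123,046.72
AUD 11,123,046.72 ÷ 1.3051 = USD 8,522,754.36
Profit = USD 8,522,754.36 − USD 8,434,000.00

Profit: USD 88,754.36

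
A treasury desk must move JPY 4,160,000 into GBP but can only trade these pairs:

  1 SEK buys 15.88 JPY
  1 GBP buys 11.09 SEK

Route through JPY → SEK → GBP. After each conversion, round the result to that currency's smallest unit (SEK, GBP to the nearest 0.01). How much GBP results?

GBP 23,621.71

JPY 4,160,000 ÷ 15.88 = SEK 261,964.74
SEK 261,964.74 ÷ 11.09 = GBP 23,621.71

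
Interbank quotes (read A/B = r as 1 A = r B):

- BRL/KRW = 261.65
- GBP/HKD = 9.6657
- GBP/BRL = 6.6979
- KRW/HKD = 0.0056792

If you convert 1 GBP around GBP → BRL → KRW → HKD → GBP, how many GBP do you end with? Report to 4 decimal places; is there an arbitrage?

1.0297 (arbitrage exists)

Around GBP → BRL → KRW → HKD → GBP: 1 × 6.6979 × 261.65 × 0.0056792 ÷ 9.6657 = 1.029706
Product > 1; profitable direction is GBP → BRL → KRW → HKD → GBP.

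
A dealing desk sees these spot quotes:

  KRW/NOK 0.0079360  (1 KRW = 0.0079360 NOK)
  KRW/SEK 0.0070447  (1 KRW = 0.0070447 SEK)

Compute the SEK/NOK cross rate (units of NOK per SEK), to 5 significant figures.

SEK/NOK = 1.1265

1 SEK ÷ 0.0070447 = 141.951 KRW
141.951 KRW × 0.0079360 = 1.12652 NOK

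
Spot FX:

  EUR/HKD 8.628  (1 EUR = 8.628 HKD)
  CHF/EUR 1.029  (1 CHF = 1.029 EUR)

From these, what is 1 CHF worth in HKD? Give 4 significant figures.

CHF/HKD = 8.878

1 CHF × 1.029 = 1.029 EUR
1.029 EUR × 8.628 = 8.87821 HKD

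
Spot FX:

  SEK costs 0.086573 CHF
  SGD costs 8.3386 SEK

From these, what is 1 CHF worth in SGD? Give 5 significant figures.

CHF/SGD = 1.3852

1 CHF ÷ 0.086573 = 11.5509 SEK
11.5509 SEK ÷ 8.3386 = 1.38524 SGD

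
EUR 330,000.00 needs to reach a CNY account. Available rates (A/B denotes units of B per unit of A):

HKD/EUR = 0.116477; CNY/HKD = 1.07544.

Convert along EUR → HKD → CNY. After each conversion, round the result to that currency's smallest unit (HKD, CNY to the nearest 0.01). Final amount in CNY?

CNY 2,634,435.55

EUR 330,000.00 ÷ 0.116477 = HKD 2,833,177.37
HKD 2,833,177.37 ÷ 1.07544 = CNY 2,634,435.55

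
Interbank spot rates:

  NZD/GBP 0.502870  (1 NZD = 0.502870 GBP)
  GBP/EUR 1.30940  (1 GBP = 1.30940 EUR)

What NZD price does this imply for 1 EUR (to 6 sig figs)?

EUR/NZD = 1.51870

1 EUR ÷ 1.30940 = 0.763709 GBP
0.763709 GBP ÷ 0.502870 = 1.5187 NZD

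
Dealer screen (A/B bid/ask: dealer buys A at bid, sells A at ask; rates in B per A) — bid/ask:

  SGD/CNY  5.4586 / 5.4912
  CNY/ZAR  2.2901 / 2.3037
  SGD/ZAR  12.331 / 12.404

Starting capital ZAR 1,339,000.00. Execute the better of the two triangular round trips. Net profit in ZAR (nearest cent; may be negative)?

Best loop ZAR → SGD → CNY → ZAR:
ZAR 1,339,000.00 ÷ 12.404 (buy SGD at ask) = SGD 107,949.05
SGD 107,949.05 × 5.4586 (sell SGD at bid) = CNY 589,250.68
CNY 589,250.68 × 2.2901 (sell CNY at bid) = ZAR 1,349,442.98

Net profit: ZAR 10,442.98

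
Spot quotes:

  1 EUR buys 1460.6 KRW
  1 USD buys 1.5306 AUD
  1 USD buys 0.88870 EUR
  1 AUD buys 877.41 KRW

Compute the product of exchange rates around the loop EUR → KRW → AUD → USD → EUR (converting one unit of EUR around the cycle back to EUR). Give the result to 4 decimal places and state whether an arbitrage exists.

Around EUR → KRW → AUD → USD → EUR: 1 × 1460.6 ÷ 877.41 ÷ 1.5306 × 0.88870 = 0.966545
Product < 1; profitable direction is EUR → USD → AUD → KRW → EUR.

0.9665 (arbitrage exists)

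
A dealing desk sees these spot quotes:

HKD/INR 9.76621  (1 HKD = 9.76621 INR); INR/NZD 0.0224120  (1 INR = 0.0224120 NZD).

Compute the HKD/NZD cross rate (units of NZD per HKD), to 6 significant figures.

1 HKD × 9.76621 = 9.76621 INR
9.76621 INR × 0.0224120 = 0.21888 NZD

HKD/NZD = 0.218880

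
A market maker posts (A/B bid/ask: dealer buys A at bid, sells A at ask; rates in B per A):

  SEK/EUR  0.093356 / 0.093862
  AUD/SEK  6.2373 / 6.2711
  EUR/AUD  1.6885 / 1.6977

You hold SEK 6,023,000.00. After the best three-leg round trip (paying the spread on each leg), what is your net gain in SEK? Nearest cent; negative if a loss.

Best loop SEK → AUD → EUR → SEK:
SEK 6,023,000.00 ÷ 6.2711 (buy AUD at ask) = AUD 960,437.56
AUD 960,437.56 ÷ 1.6977 (buy EUR at ask) = EUR 565,728.67
EUR 565,728.67 ÷ 0.093862 (buy SEK at ask) = SEK 6,027,238.60

Net profit: SEK 4,238.60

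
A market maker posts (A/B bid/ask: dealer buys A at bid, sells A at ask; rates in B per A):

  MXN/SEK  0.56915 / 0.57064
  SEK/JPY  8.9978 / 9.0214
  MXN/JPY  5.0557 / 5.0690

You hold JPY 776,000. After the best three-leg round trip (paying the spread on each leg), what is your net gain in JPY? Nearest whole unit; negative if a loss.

Best loop JPY → MXN → SEK → JPY:
JPY 776,000 ÷ 5.0690 (buy MXN at ask) = MXN 153,087.39
MXN 153,087.39 × 0.56915 (sell MXN at bid) = SEK 87,129.69
SEK 87,129.69 × 8.9978 (sell SEK at bid) = JPY 783,976

Net profit: JPY 7,976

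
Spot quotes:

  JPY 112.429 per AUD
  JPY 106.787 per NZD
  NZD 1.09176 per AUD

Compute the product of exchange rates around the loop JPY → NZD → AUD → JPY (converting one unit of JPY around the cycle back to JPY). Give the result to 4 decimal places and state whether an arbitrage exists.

0.9643 (arbitrage exists)

Around JPY → NZD → AUD → JPY: 1 ÷ 106.787 ÷ 1.09176 × 112.429 = 0.964346
Product < 1; profitable direction is JPY → AUD → NZD → JPY.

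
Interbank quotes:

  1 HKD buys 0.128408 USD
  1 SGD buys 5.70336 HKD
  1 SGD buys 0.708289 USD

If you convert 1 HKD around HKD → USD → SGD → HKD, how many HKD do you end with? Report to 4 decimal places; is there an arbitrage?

Around HKD → USD → SGD → HKD: 1 × 0.128408 ÷ 0.708289 × 5.70336 = 1.033981
Product > 1; profitable direction is HKD → USD → SGD → HKD.

1.0340 (arbitrage exists)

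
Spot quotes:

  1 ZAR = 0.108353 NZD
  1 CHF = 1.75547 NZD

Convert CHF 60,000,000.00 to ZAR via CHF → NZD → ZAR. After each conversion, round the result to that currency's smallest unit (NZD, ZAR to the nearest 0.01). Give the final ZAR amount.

ZAR 972,083,837.09

CHF 60,000,000.00 × 1.75547 = NZD 105,328,200.00
NZD 105,328,200.00 ÷ 0.108353 = ZAR 972,083,837.09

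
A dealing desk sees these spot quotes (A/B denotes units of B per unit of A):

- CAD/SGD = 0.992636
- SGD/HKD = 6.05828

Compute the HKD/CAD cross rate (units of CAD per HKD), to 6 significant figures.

HKD/CAD = 0.166288

1 HKD ÷ 6.05828 = 0.165063 SGD
0.165063 SGD ÷ 0.992636 = 0.166288 CAD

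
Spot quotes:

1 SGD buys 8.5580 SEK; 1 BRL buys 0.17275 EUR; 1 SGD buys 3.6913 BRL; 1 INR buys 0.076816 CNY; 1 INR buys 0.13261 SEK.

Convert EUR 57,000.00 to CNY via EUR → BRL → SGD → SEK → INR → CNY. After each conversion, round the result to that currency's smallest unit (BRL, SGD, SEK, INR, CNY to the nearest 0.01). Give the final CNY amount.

CNY 443,123.89

EUR 57,000.00 ÷ 0.17275 = BRL 329,956.58
BRL 329,956.58 ÷ 3.6913 = SGD 89,387.64
SGD 89,387.64 × 8.5580 = SEK 764,979.42
SEK 764,979.42 ÷ 0.13261 = INR 5,768,640.52
INR 5,768,640.52 × 0.076816 = CNY 443,123.89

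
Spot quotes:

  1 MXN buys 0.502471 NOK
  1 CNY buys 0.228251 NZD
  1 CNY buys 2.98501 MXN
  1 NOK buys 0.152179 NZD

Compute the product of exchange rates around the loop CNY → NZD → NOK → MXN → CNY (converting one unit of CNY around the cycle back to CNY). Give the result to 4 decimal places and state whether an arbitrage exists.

1.0000 (no arbitrage)

Around CNY → NZD → NOK → MXN → CNY: 1 × 0.228251 ÷ 0.152179 ÷ 0.502471 ÷ 2.98501 = 1.000003
Product ≈ 1 (deviation 0.000%, within rounding noise).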